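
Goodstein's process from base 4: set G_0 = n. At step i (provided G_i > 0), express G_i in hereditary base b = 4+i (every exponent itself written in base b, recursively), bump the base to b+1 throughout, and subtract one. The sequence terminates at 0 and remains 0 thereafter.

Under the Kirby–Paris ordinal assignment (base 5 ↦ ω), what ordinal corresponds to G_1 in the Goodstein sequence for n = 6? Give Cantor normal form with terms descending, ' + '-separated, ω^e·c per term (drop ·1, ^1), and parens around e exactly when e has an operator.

G_0=6  [base 4] 4 + 2  →[4↦5]→  5 + 2 = 7  −1 ⇒ G_1=6
G_1=6  [base 5] 5 + 1  →[5↦6]→  6 + 1 = 7  −1 ⇒ G_2=6

ω + 1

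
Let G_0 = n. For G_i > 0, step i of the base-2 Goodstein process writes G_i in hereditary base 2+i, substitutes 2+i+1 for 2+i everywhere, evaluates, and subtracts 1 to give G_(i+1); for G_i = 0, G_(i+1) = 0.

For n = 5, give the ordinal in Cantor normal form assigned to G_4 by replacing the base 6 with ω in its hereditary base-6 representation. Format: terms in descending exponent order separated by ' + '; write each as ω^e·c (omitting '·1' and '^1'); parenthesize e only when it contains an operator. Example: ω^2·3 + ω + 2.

step 0: 5 = 2^2 + 1; sub 3 for 2: 3^3 + 1; = 28; G_1 = 28−1 = 27
step 1: 27 = 3^3; sub 4 for 3: 4^4; = 256; G_2 = 256−1 = 255
step 2: 255 = 3·4^3 + 3·4^2 + 3·4 + 3; sub 5 for 4: 3·5^3 + 3·5^2 + 3·5 + 3; = 468; G_3 = 468−1 = 467
step 3: 467 = 3·5^3 + 3·5^2 + 3·5 + 2; sub 6 for 5: 3·6^3 + 3·6^2 + 3·6 + 2; = 776; G_4 = 776−1 = 775

ω^3·3 + ω^2·3 + ω·3 + 1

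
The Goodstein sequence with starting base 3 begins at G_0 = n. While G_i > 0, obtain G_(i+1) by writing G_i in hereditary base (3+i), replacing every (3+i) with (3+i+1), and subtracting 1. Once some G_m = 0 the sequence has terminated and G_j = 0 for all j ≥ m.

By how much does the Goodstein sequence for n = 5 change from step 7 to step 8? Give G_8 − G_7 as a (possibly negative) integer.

-1

i=0: 5 = 3 + 2 (b=3); 3→4: 4 + 2 = 6; 6−1 = 5
i=1: 5 = 4 + 1 (b=4); 4→5: 5 + 1 = 6; 6−1 = 5
i=2: 5 = 5 (b=5); 5→6: 6 = 6; 6−1 = 5
i=3: 5 = 5 (b=6); 6→7: 5 = 5; 5−1 = 4
i=4: 4 = 4 (b=7); 7→8: 4 = 4; 4−1 = 3
i=5: 3 = 3 (b=8); 8→9: 3 = 3; 3−1 = 2
i=6: 2 = 2 (b=9); 9→10: 2 = 2; 2−1 = 1
i=7: 1 = 1 (b=10); 10→11: 1 = 1; 1−1 = 0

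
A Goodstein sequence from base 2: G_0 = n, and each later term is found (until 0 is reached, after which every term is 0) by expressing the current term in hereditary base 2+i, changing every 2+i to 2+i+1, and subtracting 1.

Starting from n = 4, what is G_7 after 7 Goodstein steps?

G_0 = 4. HB_2(4) = 2^2. Bump = 27. G_1 = 26.
G_1 = 26. HB_3(26) = 2·3^2 + 2·3 + 2. Bump = 42. G_2 = 41.
G_2 = 41. HB_4(41) = 2·4^2 + 2·4 + 1. Bump = 61. G_3 = 60.
G_3 = 60. HB_5(60) = 2·5^2 + 2·5. Bump = 84. G_4 = 83.
G_4 = 83. HB_6(83) = 2·6^2 + 6 + 5. Bump = 110. G_5 = 109.
G_5 = 109. HB_7(109) = 2·7^2 + 7 + 4. Bump = 140. G_6 = 139.
G_6 = 139. HB_8(139) = 2·8^2 + 8 + 3. Bump = 174. G_7 = 173.

173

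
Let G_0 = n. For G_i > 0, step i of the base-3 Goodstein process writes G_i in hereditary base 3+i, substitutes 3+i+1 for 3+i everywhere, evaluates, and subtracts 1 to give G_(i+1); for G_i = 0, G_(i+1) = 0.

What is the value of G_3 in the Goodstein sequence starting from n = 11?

35

step 0: 11 = 3^2 + 2; sub 4 for 3: 4^2 + 2; = 18; G_1 = 18−1 = 17
step 1: 17 = 4^2 + 1; sub 5 for 4: 5^2 + 1; = 26; G_2 = 26−1 = 25
step 2: 25 = 5^2; sub 6 for 5: 6^2; = 36; G_3 = 36−1 = 35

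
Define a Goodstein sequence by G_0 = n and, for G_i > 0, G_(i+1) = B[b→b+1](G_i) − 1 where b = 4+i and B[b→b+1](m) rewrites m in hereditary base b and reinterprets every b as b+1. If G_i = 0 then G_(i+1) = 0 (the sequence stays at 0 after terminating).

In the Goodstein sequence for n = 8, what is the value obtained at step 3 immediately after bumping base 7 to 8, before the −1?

(0) 8|_4 = 2·4 ↦ 2·5|_5 = 10 ⇒ 9
(1) 9|_5 = 5 + 4 ↦ 6 + 4|_6 = 10 ⇒ 9
(2) 9|_6 = 6 + 3 ↦ 7 + 3|_7 = 10 ⇒ 9
(3) 9|_7 = 7 + 2 ↦ 8 + 2|_8 = 10 ⇒ 9

10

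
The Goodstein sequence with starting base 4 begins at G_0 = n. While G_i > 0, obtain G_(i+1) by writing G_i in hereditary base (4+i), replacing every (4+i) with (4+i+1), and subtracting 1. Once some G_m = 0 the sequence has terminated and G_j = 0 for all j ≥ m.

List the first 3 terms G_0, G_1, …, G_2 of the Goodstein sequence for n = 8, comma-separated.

base 4: 8 = 2·4; at 5: 2·5 = 10; next = 9
base 5: 9 = 5 + 4; at 6: 6 + 4 = 10; next = 9

8, 9, 9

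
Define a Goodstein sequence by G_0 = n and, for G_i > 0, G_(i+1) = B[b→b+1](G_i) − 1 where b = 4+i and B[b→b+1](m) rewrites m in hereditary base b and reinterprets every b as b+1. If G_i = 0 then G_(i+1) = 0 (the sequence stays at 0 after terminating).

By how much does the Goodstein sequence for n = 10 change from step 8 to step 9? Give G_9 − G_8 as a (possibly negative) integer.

0

base 4: 10 = 2·4 + 2; at 5: 2·5 + 2 = 12; next = 11
base 5: 11 = 2·5 + 1; at 6: 2·6 + 1 = 13; next = 12
base 6: 12 = 2·6; at 7: 2·7 = 14; next = 13
base 7: 13 = 7 + 6; at 8: 8 + 6 = 14; next = 13
base 8: 13 = 8 + 5; at 9: 9 + 5 = 14; next = 13
base 9: 13 = 9 + 4; at 10: 10 + 4 = 14; next = 13
base 10: 13 = 10 + 3; at 11: 11 + 3 = 14; next = 13
base 11: 13 = 11 + 2; at 12: 12 + 2 = 14; next = 13
base 12: 13 = 12 + 1; at 13: 13 + 1 = 14; next = 13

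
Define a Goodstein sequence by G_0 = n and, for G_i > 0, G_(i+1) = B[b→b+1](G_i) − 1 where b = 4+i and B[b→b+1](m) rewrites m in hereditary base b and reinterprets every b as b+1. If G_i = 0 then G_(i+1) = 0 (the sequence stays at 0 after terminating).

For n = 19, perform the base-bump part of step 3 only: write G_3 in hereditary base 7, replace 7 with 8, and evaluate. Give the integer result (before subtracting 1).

64

i=0: 19 = 4^2 + 3 (b=4); 4→5: 5^2 + 3 = 28; 28−1 = 27
i=1: 27 = 5^2 + 2 (b=5); 5→6: 6^2 + 2 = 38; 38−1 = 37
i=2: 37 = 6^2 + 1 (b=6); 6→7: 7^2 + 1 = 50; 50−1 = 49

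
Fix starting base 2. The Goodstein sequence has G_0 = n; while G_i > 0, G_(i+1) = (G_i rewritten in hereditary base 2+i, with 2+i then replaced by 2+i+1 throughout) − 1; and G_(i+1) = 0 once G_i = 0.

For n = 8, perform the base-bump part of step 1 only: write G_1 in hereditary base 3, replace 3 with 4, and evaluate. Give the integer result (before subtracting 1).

554

base 2: 8 = 2^(2 + 1); at 3: 3^(3 + 1) = 81; next = 80
base 3: 80 = 2·3^3 + 2·3^2 + 2·3 + 2; at 4: 2·4^4 + 2·4^2 + 2·4 + 2 = 554; next = 553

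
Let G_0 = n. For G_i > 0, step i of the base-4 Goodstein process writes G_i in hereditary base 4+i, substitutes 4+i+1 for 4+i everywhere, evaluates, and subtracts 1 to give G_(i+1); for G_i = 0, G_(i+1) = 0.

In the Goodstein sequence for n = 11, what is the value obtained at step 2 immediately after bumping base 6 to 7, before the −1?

15

i=0: 11 = 2·4 + 3 (b=4); 4→5: 2·5 + 3 = 13; 13−1 = 12
i=1: 12 = 2·5 + 2 (b=5); 5→6: 2·6 + 2 = 14; 14−1 = 13
i=2: 13 = 2·6 + 1 (b=6); 6→7: 2·7 + 1 = 15; 15−1 = 14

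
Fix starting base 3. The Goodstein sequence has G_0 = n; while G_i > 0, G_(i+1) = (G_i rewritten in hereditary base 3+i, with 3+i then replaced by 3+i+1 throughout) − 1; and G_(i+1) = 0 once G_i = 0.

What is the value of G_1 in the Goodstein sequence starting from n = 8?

step 0: 8 = 2·3 + 2; sub 4 for 3: 2·4 + 2; = 10; G_1 = 10−1 = 9
step 1: 9 = 2·4 + 1; sub 5 for 4: 2·5 + 1; = 11; G_2 = 11−1 = 10

9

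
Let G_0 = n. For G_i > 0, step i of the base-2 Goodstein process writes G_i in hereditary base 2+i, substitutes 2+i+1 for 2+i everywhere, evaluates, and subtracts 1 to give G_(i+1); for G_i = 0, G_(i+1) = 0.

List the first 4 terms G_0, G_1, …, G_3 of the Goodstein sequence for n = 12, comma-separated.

i=0: 12 = 2^(2 + 1) + 2^2 (b=2); 2→3: 3^(3 + 1) + 3^3 = 108; 108−1 = 107
i=1: 107 = 3^(3 + 1) + 2·3^2 + 2·3 + 2 (b=3); 3→4: 4^(4 + 1) + 2·4^2 + 2·4 + 2 = 1066; 1066−1 = 1065
i=2: 1065 = 4^(4 + 1) + 2·4^2 + 2·4 + 1 (b=4); 4→5: 5^(5 + 1) + 2·5^2 + 2·5 + 1 = 15686; 15686−1 = 15685

12, 107, 1065, 15685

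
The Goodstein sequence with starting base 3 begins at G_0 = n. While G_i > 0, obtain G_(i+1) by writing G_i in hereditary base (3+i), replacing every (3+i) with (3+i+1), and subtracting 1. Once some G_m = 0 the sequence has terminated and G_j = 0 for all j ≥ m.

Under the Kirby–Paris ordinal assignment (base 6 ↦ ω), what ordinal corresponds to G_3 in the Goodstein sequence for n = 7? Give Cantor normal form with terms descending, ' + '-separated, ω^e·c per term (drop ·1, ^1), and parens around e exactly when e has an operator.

ω + 3

base 3: 7 = 2·3 + 1; at 4: 2·4 + 1 = 9; next = 8
base 4: 8 = 2·4; at 5: 2·5 = 10; next = 9
base 5: 9 = 5 + 4; at 6: 6 + 4 = 10; next = 9
base 6: 9 = 6 + 3; at 7: 7 + 3 = 10; next = 9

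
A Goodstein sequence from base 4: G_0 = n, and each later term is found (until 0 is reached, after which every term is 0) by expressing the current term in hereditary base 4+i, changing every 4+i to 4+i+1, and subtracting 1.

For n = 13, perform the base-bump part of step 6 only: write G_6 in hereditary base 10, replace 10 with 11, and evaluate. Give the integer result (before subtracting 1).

i=0: 13 = 3·4 + 1 (b=4); 4→5: 3·5 + 1 = 16; 16−1 = 15
i=1: 15 = 3·5 (b=5); 5→6: 3·6 = 18; 18−1 = 17
i=2: 17 = 2·6 + 5 (b=6); 6→7: 2·7 + 5 = 19; 19−1 = 18
i=3: 18 = 2·7 + 4 (b=7); 7→8: 2·8 + 4 = 20; 20−1 = 19
i=4: 19 = 2·8 + 3 (b=8); 8→9: 2·9 + 3 = 21; 21−1 = 20
i=5: 20 = 2·9 + 2 (b=9); 9→10: 2·10 + 2 = 22; 22−1 = 21

23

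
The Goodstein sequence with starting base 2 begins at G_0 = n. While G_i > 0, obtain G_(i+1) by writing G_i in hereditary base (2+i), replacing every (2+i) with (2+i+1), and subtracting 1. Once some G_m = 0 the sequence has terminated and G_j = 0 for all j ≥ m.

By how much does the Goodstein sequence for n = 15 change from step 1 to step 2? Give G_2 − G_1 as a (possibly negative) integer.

(0) 15|_2 = 2^(2 + 1) + 2^2 + 2 + 1 ↦ 3^(3 + 1) + 3^3 + 3 + 1|_3 = 112 ⇒ 111
(1) 111|_3 = 3^(3 + 1) + 3^3 + 3 ↦ 4^(4 + 1) + 4^4 + 4|_4 = 1284 ⇒ 1283

1172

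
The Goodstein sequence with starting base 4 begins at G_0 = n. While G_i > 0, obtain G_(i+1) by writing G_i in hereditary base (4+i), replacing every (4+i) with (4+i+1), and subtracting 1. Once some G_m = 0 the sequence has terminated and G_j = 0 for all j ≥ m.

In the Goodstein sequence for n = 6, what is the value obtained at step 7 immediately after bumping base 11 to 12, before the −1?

2

G_0=6  [base 4] 4 + 2  →[4↦5]→  5 + 2 = 7  −1 ⇒ G_1=6
G_1=6  [base 5] 5 + 1  →[5↦6]→  6 + 1 = 7  −1 ⇒ G_2=6
G_2=6  [base 6] 6  →[6↦7]→  7 = 7  −1 ⇒ G_3=6
G_3=6  [base 7] 6  →[7↦8]→  6 = 6  −1 ⇒ G_4=5
G_4=5  [base 8] 5  →[8↦9]→  5 = 5  −1 ⇒ G_5=4
G_5=4  [base 9] 4  →[9↦10]→  4 = 4  −1 ⇒ G_6=3
G_6=3  [base 10] 3  →[10↦11]→  3 = 3  −1 ⇒ G_7=2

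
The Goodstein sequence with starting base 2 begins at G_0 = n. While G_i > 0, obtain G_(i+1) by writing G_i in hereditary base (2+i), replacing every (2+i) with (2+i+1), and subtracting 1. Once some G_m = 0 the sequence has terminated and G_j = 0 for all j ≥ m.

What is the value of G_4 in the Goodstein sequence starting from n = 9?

base 2: 9 = 2^(2 + 1) + 1; at 3: 3^(3 + 1) + 1 = 82; next = 81
base 3: 81 = 3^(3 + 1); at 4: 4^(4 + 1) = 1024; next = 1023
base 4: 1023 = 3·4^4 + 3·4^3 + 3·4^2 + 3·4 + 3; at 5: 3·5^5 + 3·5^3 + 3·5^2 + 3·5 + 3 = 9843; next = 9842
base 5: 9842 = 3·5^5 + 3·5^3 + 3·5^2 + 3·5 + 2; at 6: 3·6^6 + 3·6^3 + 3·6^2 + 3·6 + 2 = 140744; next = 140743
base 6: 140743 = 3·6^6 + 3·6^3 + 3·6^2 + 3·6 + 1; at 7: 3·7^7 + 3·7^3 + 3·7^2 + 3·7 + 1 = 2471827; next = 2471826

140743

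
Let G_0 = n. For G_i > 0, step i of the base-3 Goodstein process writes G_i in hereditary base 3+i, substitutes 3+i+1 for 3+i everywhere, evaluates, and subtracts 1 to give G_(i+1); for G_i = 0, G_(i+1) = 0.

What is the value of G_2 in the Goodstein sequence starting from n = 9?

17

step 0: 9 = 3^2; sub 4 for 3: 4^2; = 16; G_1 = 16−1 = 15
step 1: 15 = 3·4 + 3; sub 5 for 4: 3·5 + 3; = 18; G_2 = 18−1 = 17
step 2: 17 = 3·5 + 2; sub 6 for 5: 3·6 + 2; = 20; G_3 = 20−1 = 19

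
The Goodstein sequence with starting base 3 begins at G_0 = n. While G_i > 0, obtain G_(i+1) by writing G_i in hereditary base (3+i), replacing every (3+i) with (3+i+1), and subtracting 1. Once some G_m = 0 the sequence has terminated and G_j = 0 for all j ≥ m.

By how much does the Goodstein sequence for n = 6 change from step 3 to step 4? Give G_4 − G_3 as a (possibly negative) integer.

i=0: 6 = 2·3 (b=3); 3→4: 2·4 = 8; 8−1 = 7
i=1: 7 = 4 + 3 (b=4); 4→5: 5 + 3 = 8; 8−1 = 7
i=2: 7 = 5 + 2 (b=5); 5→6: 6 + 2 = 8; 8−1 = 7
i=3: 7 = 6 + 1 (b=6); 6→7: 7 + 1 = 8; 8−1 = 7

0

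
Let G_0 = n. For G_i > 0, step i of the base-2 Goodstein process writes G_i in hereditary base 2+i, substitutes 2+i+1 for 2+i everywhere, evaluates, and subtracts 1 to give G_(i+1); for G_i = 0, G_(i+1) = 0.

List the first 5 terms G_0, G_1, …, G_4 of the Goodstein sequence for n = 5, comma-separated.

G_0 = 5. HB_2(5) = 2^2 + 1. Bump = 28. G_1 = 27.
G_1 = 27. HB_3(27) = 3^3. Bump = 256. G_2 = 255.
G_2 = 255. HB_4(255) = 3·4^3 + 3·4^2 + 3·4 + 3. Bump = 468. G_3 = 467.
G_3 = 467. HB_5(467) = 3·5^3 + 3·5^2 + 3·5 + 2. Bump = 776. G_4 = 775.

5, 27, 255, 467, 775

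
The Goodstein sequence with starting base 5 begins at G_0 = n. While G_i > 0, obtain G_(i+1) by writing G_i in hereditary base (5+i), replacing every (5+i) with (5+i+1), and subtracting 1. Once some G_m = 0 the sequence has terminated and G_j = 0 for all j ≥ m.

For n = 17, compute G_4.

24

base 5: 17 = 3·5 + 2; at 6: 3·6 + 2 = 20; next = 19
base 6: 19 = 3·6 + 1; at 7: 3·7 + 1 = 22; next = 21
base 7: 21 = 3·7; at 8: 3·8 = 24; next = 23
base 8: 23 = 2·8 + 7; at 9: 2·9 + 7 = 25; next = 24
base 9: 24 = 2·9 + 6; at 10: 2·10 + 6 = 26; next = 25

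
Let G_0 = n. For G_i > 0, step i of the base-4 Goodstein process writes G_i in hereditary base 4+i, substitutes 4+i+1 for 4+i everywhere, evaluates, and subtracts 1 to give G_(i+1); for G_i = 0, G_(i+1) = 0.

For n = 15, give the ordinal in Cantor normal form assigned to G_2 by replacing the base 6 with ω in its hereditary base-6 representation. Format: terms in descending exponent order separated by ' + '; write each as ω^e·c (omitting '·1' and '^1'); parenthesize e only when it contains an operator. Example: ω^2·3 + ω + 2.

ω·3 + 1

[0] 15 ≡ 3·4 + 3 (base 4). Lift 5: 18. −1: 17.
[1] 17 ≡ 3·5 + 2 (base 5). Lift 6: 20. −1: 19.
[2] 19 ≡ 3·6 + 1 (base 6). Lift 7: 22. −1: 21.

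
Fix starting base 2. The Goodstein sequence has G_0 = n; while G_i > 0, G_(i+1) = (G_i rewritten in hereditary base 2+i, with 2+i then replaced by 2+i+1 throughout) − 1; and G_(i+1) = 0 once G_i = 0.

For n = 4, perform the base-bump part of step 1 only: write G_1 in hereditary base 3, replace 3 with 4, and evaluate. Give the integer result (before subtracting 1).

42

(0) 4|_2 = 2^2 ↦ 3^3|_3 = 27 ⇒ 26
(1) 26|_3 = 2·3^2 + 2·3 + 2 ↦ 2·4^2 + 2·4 + 2|_4 = 42 ⇒ 41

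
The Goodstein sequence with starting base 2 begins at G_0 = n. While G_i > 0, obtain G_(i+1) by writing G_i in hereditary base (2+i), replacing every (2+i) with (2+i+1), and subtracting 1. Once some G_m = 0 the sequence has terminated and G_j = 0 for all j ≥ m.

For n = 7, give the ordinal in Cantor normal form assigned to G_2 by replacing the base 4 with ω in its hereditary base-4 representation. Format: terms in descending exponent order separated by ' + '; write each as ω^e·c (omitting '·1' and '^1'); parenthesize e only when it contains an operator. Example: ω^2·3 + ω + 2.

ω^ω + 3

base 2: 7 = 2^2 + 2 + 1; at 3: 3^3 + 3 + 1 = 31; next = 30
base 3: 30 = 3^3 + 3; at 4: 4^4 + 4 = 260; next = 259
base 4: 259 = 4^4 + 3; at 5: 5^5 + 3 = 3128; next = 3127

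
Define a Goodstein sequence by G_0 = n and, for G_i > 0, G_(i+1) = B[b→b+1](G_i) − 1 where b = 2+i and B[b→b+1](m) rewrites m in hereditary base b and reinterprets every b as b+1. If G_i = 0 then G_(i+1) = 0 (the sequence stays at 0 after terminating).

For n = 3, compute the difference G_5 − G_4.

(0) 3|_2 = 2 + 1 ↦ 3 + 1|_3 = 4 ⇒ 3
(1) 3|_3 = 3 ↦ 4|_4 = 4 ⇒ 3
(2) 3|_4 = 3 ↦ 3|_5 = 3 ⇒ 2
(3) 2|_5 = 2 ↦ 2|_6 = 2 ⇒ 1
(4) 1|_6 = 1 ↦ 1|_7 = 1 ⇒ 0

-1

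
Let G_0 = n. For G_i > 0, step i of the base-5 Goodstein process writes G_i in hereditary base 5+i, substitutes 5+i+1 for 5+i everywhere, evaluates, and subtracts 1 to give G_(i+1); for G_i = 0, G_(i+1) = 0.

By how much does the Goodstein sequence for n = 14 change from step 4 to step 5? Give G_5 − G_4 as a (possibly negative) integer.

1

i=0: 14 = 2·5 + 4 (b=5); 5→6: 2·6 + 4 = 16; 16−1 = 15
i=1: 15 = 2·6 + 3 (b=6); 6→7: 2·7 + 3 = 17; 17−1 = 16
i=2: 16 = 2·7 + 2 (b=7); 7→8: 2·8 + 2 = 18; 18−1 = 17
i=3: 17 = 2·8 + 1 (b=8); 8→9: 2·9 + 1 = 19; 19−1 = 18
i=4: 18 = 2·9 (b=9); 9→10: 2·10 = 20; 20−1 = 19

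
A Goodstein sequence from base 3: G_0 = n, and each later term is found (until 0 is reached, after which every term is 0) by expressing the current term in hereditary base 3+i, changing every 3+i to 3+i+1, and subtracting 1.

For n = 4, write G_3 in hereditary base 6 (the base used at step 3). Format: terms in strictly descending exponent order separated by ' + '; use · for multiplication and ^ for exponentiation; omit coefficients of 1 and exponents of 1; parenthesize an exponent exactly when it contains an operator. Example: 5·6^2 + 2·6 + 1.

G_0 = 4. HB_3(4) = 3 + 1. Bump = 5. G_1 = 4.
G_1 = 4. HB_4(4) = 4. Bump = 5. G_2 = 4.
G_2 = 4. HB_5(4) = 4. Bump = 4. G_3 = 3.
G_3 = 3. HB_6(3) = 3. Bump = 3. G_4 = 2.

3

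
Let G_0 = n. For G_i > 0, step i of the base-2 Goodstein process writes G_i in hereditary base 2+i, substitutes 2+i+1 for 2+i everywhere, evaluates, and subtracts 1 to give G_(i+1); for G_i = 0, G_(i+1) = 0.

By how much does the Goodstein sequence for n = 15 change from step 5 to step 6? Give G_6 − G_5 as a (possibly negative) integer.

15 —HB2→ 2^(2 + 1) + 2^2 + 2 + 1 —bump→ 3^(3 + 1) + 3^3 + 3 + 1 = 112 —(−1)→ 111
111 —HB3→ 3^(3 + 1) + 3^3 + 3 —bump→ 4^(4 + 1) + 4^4 + 4 = 1284 —(−1)→ 1283
1283 —HB4→ 4^(4 + 1) + 4^4 + 3 —bump→ 5^(5 + 1) + 5^5 + 3 = 18753 —(−1)→ 18752
18752 —HB5→ 5^(5 + 1) + 5^5 + 2 —bump→ 6^(6 + 1) + 6^6 + 2 = 326594 —(−1)→ 326593
326593 —HB6→ 6^(6 + 1) + 6^6 + 1 —bump→ 7^(7 + 1) + 7^7 + 1 = 6588345 —(−1)→ 6588344
6588344 —HB7→ 7^(7 + 1) + 7^7 —bump→ 8^(8 + 1) + 8^8 = 150994944 —(−1)→ 150994943

144406599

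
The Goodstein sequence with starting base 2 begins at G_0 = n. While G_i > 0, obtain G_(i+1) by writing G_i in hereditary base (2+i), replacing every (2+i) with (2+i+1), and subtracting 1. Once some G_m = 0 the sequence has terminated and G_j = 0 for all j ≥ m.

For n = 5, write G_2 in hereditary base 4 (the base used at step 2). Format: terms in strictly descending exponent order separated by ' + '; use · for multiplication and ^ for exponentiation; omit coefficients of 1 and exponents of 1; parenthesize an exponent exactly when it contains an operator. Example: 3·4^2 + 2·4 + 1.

3·4^3 + 3·4^2 + 3·4 + 3

G_0 = 5. HB_2(5) = 2^2 + 1. Bump = 28. G_1 = 27.
G_1 = 27. HB_3(27) = 3^3. Bump = 256. G_2 = 255.
G_2 = 255. HB_4(255) = 3·4^3 + 3·4^2 + 3·4 + 3. Bump = 468. G_3 = 467.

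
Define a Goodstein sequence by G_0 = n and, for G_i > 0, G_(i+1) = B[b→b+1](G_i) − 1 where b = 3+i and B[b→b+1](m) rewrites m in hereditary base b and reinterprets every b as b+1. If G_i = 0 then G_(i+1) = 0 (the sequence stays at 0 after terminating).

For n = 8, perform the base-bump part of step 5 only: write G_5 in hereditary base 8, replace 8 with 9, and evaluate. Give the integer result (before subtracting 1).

12

i=0: 8 = 2·3 + 2 (b=3); 3→4: 2·4 + 2 = 10; 10−1 = 9
i=1: 9 = 2·4 + 1 (b=4); 4→5: 2·5 + 1 = 11; 11−1 = 10
i=2: 10 = 2·5 (b=5); 5→6: 2·6 = 12; 12−1 = 11
i=3: 11 = 6 + 5 (b=6); 6→7: 7 + 5 = 12; 12−1 = 11
i=4: 11 = 7 + 4 (b=7); 7→8: 8 + 4 = 12; 12−1 = 11
i=5: 11 = 8 + 3 (b=8); 8→9: 9 + 3 = 12; 12−1 = 11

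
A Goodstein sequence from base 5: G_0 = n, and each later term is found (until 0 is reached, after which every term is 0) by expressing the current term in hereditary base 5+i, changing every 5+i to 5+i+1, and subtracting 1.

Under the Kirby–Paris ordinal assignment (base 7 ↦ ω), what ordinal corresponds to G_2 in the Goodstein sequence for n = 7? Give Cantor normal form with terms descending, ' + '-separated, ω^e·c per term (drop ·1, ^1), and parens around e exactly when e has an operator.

7 —HB5→ 5 + 2 —bump→ 6 + 2 = 8 —(−1)→ 7
7 —HB6→ 6 + 1 —bump→ 7 + 1 = 8 —(−1)→ 7
7 —HB7→ 7 —bump→ 8 = 8 —(−1)→ 7

ω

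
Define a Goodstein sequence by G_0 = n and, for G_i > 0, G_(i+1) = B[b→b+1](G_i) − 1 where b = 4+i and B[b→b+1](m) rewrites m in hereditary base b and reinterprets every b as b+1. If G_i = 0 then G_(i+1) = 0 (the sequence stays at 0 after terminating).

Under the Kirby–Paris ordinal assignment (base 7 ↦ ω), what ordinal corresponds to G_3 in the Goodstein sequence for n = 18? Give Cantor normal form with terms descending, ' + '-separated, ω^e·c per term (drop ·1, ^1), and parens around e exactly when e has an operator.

ω·6 + 6

base 4: 18 = 4^2 + 2; at 5: 5^2 + 2 = 27; next = 26
base 5: 26 = 5^2 + 1; at 6: 6^2 + 1 = 37; next = 36
base 6: 36 = 6^2; at 7: 7^2 = 49; next = 48
base 7: 48 = 6·7 + 6; at 8: 6·8 + 6 = 54; next = 53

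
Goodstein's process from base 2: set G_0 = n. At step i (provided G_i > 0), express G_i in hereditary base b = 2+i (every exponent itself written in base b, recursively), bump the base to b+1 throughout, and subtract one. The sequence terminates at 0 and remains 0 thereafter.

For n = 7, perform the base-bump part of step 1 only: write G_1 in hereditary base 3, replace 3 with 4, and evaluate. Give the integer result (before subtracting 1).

260

7 —HB2→ 2^2 + 2 + 1 —bump→ 3^3 + 3 + 1 = 31 —(−1)→ 30
30 —HB3→ 3^3 + 3 —bump→ 4^4 + 4 = 260 —(−1)→ 259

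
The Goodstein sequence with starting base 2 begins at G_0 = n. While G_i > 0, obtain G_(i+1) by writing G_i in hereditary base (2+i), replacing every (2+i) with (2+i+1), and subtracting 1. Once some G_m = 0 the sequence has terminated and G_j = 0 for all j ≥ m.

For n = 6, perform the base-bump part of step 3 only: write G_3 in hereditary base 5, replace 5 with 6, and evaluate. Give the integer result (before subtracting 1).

base 2: 6 = 2^2 + 2; at 3: 3^3 + 3 = 30; next = 29
base 3: 29 = 3^3 + 2; at 4: 4^4 + 2 = 258; next = 257
base 4: 257 = 4^4 + 1; at 5: 5^5 + 1 = 3126; next = 3125
base 5: 3125 = 5^5; at 6: 6^6 = 46656; next = 46655

46656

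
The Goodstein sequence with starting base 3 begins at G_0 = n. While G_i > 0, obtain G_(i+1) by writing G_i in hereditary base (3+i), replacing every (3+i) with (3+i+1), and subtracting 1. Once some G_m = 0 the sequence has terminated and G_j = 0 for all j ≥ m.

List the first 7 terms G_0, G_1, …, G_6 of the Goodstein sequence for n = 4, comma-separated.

4, 4, 4, 3, 2, 1, 0

[0] 4 ≡ 3 + 1 (base 3). Lift 4: 5. −1: 4.
[1] 4 ≡ 4 (base 4). Lift 5: 5. −1: 4.
[2] 4 ≡ 4 (base 5). Lift 6: 4. −1: 3.
[3] 3 ≡ 3 (base 6). Lift 7: 3. −1: 2.
[4] 2 ≡ 2 (base 7). Lift 8: 2. −1: 1.
[5] 1 ≡ 1 (base 8). Lift 9: 1. −1: 0.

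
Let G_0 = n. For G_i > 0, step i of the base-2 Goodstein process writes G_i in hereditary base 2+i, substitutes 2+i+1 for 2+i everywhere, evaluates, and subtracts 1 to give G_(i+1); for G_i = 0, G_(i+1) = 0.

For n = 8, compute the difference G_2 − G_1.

G_0=8  [base 2] 2^(2 + 1)  →[2↦3]→  3^(3 + 1) = 81  −1 ⇒ G_1=80
G_1=80  [base 3] 2·3^3 + 2·3^2 + 2·3 + 2  →[3↦4]→  2·4^4 + 2·4^2 + 2·4 + 2 = 554  −1 ⇒ G_2=553

473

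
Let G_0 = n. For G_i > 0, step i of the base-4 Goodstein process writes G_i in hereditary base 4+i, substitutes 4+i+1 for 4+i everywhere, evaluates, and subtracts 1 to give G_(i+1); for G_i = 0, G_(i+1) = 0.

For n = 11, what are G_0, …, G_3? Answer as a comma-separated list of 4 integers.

[0] 11 ≡ 2·4 + 3 (base 4). Lift 5: 13. −1: 12.
[1] 12 ≡ 2·5 + 2 (base 5). Lift 6: 14. −1: 13.
[2] 13 ≡ 2·6 + 1 (base 6). Lift 7: 15. −1: 14.

11, 12, 13, 14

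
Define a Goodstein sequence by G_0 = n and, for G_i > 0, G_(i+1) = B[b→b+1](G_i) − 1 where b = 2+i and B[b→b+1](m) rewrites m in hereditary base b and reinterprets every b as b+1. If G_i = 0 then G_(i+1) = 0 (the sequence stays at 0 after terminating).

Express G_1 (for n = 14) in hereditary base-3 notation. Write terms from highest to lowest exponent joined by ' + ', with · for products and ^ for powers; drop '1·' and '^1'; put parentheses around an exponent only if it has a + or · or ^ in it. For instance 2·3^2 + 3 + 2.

[0] 14 ≡ 2^(2 + 1) + 2^2 + 2 (base 2). Lift 3: 111. −1: 110.
[1] 110 ≡ 3^(3 + 1) + 3^3 + 2 (base 3). Lift 4: 1282. −1: 1281.

3^(3 + 1) + 3^3 + 2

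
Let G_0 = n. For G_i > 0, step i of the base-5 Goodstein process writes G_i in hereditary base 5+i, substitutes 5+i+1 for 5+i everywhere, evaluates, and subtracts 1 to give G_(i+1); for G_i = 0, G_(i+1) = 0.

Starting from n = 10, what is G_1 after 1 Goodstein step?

(0) 10|_5 = 2·5 ↦ 2·6|_6 = 12 ⇒ 11
(1) 11|_6 = 6 + 5 ↦ 7 + 5|_7 = 12 ⇒ 11

11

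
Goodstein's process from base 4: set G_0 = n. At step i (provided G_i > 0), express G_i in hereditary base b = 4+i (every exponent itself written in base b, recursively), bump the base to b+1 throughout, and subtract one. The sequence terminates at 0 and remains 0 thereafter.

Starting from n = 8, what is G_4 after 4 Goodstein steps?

9

(0) 8|_4 = 2·4 ↦ 2·5|_5 = 10 ⇒ 9
(1) 9|_5 = 5 + 4 ↦ 6 + 4|_6 = 10 ⇒ 9
(2) 9|_6 = 6 + 3 ↦ 7 + 3|_7 = 10 ⇒ 9
(3) 9|_7 = 7 + 2 ↦ 8 + 2|_8 = 10 ⇒ 9
(4) 9|_8 = 8 + 1 ↦ 9 + 1|_9 = 10 ⇒ 9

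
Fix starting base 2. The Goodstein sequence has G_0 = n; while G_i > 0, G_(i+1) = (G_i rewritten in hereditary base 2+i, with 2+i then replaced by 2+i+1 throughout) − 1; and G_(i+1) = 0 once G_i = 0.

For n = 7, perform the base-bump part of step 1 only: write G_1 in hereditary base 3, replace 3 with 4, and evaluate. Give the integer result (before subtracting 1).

[0] 7 ≡ 2^2 + 2 + 1 (base 2). Lift 3: 31. −1: 30.
[1] 30 ≡ 3^3 + 3 (base 3). Lift 4: 260. −1: 259.

260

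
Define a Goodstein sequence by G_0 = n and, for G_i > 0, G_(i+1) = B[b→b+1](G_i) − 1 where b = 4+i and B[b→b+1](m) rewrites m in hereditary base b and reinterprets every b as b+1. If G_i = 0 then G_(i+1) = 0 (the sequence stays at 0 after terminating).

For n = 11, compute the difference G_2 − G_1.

1

i=0: 11 = 2·4 + 3 (b=4); 4→5: 2·5 + 3 = 13; 13−1 = 12
i=1: 12 = 2·5 + 2 (b=5); 5→6: 2·6 + 2 = 14; 14−1 = 13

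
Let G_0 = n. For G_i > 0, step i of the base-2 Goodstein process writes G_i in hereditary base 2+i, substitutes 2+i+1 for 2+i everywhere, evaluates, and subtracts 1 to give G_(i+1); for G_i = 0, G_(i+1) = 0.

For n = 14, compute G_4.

326591

i=0: 14 = 2^(2 + 1) + 2^2 + 2 (b=2); 2→3: 3^(3 + 1) + 3^3 + 3 = 111; 111−1 = 110
i=1: 110 = 3^(3 + 1) + 3^3 + 2 (b=3); 3→4: 4^(4 + 1) + 4^4 + 2 = 1282; 1282−1 = 1281
i=2: 1281 = 4^(4 + 1) + 4^4 + 1 (b=4); 4→5: 5^(5 + 1) + 5^5 + 1 = 18751; 18751−1 = 18750
i=3: 18750 = 5^(5 + 1) + 5^5 (b=5); 5→6: 6^(6 + 1) + 6^6 = 326592; 326592−1 = 326591
i=4: 326591 = 6^(6 + 1) + 5·6^5 + 5·6^4 + 5·6^3 + 5·6^2 + 5·6 + 5 (b=6); 6→7: 7^(7 + 1) + 5·7^5 + 5·7^4 + 5·7^3 + 5·7^2 + 5·7 + 5 = 5862841; 5862841−1 = 5862840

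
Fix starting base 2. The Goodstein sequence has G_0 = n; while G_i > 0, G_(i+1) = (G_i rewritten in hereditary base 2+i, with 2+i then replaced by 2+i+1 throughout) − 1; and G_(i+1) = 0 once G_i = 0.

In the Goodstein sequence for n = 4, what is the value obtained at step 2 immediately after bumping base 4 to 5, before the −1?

61

G_0=4  [base 2] 2^2  →[2↦3]→  3^3 = 27  −1 ⇒ G_1=26
G_1=26  [base 3] 2·3^2 + 2·3 + 2  →[3↦4]→  2·4^2 + 2·4 + 2 = 42  −1 ⇒ G_2=41
G_2=41  [base 4] 2·4^2 + 2·4 + 1  →[4↦5]→  2·5^2 + 2·5 + 1 = 61  −1 ⇒ G_3=60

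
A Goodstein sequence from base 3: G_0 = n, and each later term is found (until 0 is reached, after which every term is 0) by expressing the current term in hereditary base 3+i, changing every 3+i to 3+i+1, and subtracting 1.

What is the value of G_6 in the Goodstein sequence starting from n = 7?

G_0=7  [base 3] 2·3 + 1  →[3↦4]→  2·4 + 1 = 9  −1 ⇒ G_1=8
G_1=8  [base 4] 2·4  →[4↦5]→  2·5 = 10  −1 ⇒ G_2=9
G_2=9  [base 5] 5 + 4  →[5↦6]→  6 + 4 = 10  −1 ⇒ G_3=9
G_3=9  [base 6] 6 + 3  →[6↦7]→  7 + 3 = 10  −1 ⇒ G_4=9
G_4=9  [base 7] 7 + 2  →[7↦8]→  8 + 2 = 10  −1 ⇒ G_5=9
G_5=9  [base 8] 8 + 1  →[8↦9]→  9 + 1 = 10  −1 ⇒ G_6=9

9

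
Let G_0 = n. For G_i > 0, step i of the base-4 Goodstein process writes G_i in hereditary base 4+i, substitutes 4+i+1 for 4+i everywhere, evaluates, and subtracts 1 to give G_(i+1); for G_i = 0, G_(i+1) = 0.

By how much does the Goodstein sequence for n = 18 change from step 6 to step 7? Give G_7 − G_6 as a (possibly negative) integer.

base 4: 18 = 4^2 + 2; at 5: 5^2 + 2 = 27; next = 26
base 5: 26 = 5^2 + 1; at 6: 6^2 + 1 = 37; next = 36
base 6: 36 = 6^2; at 7: 7^2 = 49; next = 48
base 7: 48 = 6·7 + 6; at 8: 6·8 + 6 = 54; next = 53
base 8: 53 = 6·8 + 5; at 9: 6·9 + 5 = 59; next = 58
base 9: 58 = 6·9 + 4; at 10: 6·10 + 4 = 64; next = 63
base 10: 63 = 6·10 + 3; at 11: 6·11 + 3 = 69; next = 68

5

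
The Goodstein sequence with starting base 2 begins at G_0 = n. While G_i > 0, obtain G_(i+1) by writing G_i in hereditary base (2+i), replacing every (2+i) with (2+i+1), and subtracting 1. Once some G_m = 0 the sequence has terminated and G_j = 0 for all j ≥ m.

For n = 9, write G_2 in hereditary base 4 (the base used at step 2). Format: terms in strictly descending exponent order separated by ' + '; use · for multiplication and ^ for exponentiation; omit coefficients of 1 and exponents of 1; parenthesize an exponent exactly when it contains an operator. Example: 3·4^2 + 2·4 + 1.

3·4^4 + 3·4^3 + 3·4^2 + 3·4 + 3

G_0=9  [base 2] 2^(2 + 1) + 1  →[2↦3]→  3^(3 + 1) + 1 = 82  −1 ⇒ G_1=81
G_1=81  [base 3] 3^(3 + 1)  →[3↦4]→  4^(4 + 1) = 1024  −1 ⇒ G_2=1023
G_2=1023  [base 4] 3·4^4 + 3·4^3 + 3·4^2 + 3·4 + 3  →[4↦5]→  3·5^5 + 3·5^3 + 3·5^2 + 3·5 + 3 = 9843  −1 ⇒ G_3=9842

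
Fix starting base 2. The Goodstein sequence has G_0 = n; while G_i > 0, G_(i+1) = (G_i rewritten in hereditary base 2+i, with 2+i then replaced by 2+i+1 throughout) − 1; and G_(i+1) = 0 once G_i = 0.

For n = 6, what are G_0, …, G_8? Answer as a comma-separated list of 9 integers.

G_0=6  [base 2] 2^2 + 2  →[2↦3]→  3^3 + 3 = 30  −1 ⇒ G_1=29
G_1=29  [base 3] 3^3 + 2  →[3↦4]→  4^4 + 2 = 258  −1 ⇒ G_2=257
G_2=257  [base 4] 4^4 + 1  →[4↦5]→  5^5 + 1 = 3126  −1 ⇒ G_3=3125
G_3=3125  [base 5] 5^5  →[5↦6]→  6^6 = 46656  −1 ⇒ G_4=46655
G_4=46655  [base 6] 5·6^5 + 5·6^4 + 5·6^3 + 5·6^2 + 5·6 + 5  →[6↦7]→  5·7^5 + 5·7^4 + 5·7^3 + 5·7^2 + 5·7 + 5 = 98040  −1 ⇒ G_5=98039
G_5=98039  [base 7] 5·7^5 + 5·7^4 + 5·7^3 + 5·7^2 + 5·7 + 4  →[7↦8]→  5·8^5 + 5·8^4 + 5·8^3 + 5·8^2 + 5·8 + 4 = 187244  −1 ⇒ G_6=187243
G_6=187243  [base 8] 5·8^5 + 5·8^4 + 5·8^3 + 5·8^2 + 5·8 + 3  →[8↦9]→  5·9^5 + 5·9^4 + 5·9^3 + 5·9^2 + 5·9 + 3 = 332148  −1 ⇒ G_7=332147
G_7=332147  [base 9] 5·9^5 + 5·9^4 + 5·9^3 + 5·9^2 + 5·9 + 2  →[9↦10]→  5·10^5 + 5·10^4 + 5·10^3 + 5·10^2 + 5·10 + 2 = 555552  −1 ⇒ G_8=555551

6, 29, 257, 3125, 46655, 98039, 187243, 332147, 555551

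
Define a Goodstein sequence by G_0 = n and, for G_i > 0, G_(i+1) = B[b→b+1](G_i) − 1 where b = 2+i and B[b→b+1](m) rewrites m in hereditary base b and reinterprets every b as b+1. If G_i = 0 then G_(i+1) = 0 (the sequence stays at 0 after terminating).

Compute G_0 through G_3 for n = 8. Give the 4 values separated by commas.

8, 80, 553, 6310

(0) 8|_2 = 2^(2 + 1) ↦ 3^(3 + 1)|_3 = 81 ⇒ 80
(1) 80|_3 = 2·3^3 + 2·3^2 + 2·3 + 2 ↦ 2·4^4 + 2·4^2 + 2·4 + 2|_4 = 554 ⇒ 553
(2) 553|_4 = 2·4^4 + 2·4^2 + 2·4 + 1 ↦ 2·5^5 + 2·5^2 + 2·5 + 1|_5 = 6311 ⇒ 6310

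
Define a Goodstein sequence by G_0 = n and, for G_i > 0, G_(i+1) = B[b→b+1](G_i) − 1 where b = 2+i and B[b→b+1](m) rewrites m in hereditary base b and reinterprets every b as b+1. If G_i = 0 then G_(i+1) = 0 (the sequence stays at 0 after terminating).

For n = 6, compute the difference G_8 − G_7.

223404

base 2: 6 = 2^2 + 2; at 3: 3^3 + 3 = 30; next = 29
base 3: 29 = 3^3 + 2; at 4: 4^4 + 2 = 258; next = 257
base 4: 257 = 4^4 + 1; at 5: 5^5 + 1 = 3126; next = 3125
base 5: 3125 = 5^5; at 6: 6^6 = 46656; next = 46655
base 6: 46655 = 5·6^5 + 5·6^4 + 5·6^3 + 5·6^2 + 5·6 + 5; at 7: 5·7^5 + 5·7^4 + 5·7^3 + 5·7^2 + 5·7 + 5 = 98040; next = 98039
base 7: 98039 = 5·7^5 + 5·7^4 + 5·7^3 + 5·7^2 + 5·7 + 4; at 8: 5·8^5 + 5·8^4 + 5·8^3 + 5·8^2 + 5·8 + 4 = 187244; next = 187243
base 8: 187243 = 5·8^5 + 5·8^4 + 5·8^3 + 5·8^2 + 5·8 + 3; at 9: 5·9^5 + 5·9^4 + 5·9^3 + 5·9^2 + 5·9 + 3 = 332148; next = 332147
base 9: 332147 = 5·9^5 + 5·9^4 + 5·9^3 + 5·9^2 + 5·9 + 2; at 10: 5·10^5 + 5·10^4 + 5·10^3 + 5·10^2 + 5·10 + 2 = 555552; next = 555551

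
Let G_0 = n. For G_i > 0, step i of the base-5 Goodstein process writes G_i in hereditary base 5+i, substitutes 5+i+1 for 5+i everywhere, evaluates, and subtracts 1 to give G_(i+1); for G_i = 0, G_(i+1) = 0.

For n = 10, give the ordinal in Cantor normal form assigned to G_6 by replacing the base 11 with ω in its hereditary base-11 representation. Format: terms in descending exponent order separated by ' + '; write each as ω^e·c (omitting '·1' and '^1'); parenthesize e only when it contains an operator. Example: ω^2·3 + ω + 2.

i=0: 10 = 2·5 (b=5); 5→6: 2·6 = 12; 12−1 = 11
i=1: 11 = 6 + 5 (b=6); 6→7: 7 + 5 = 12; 12−1 = 11
i=2: 11 = 7 + 4 (b=7); 7→8: 8 + 4 = 12; 12−1 = 11
i=3: 11 = 8 + 3 (b=8); 8→9: 9 + 3 = 12; 12−1 = 11
i=4: 11 = 9 + 2 (b=9); 9→10: 10 + 2 = 12; 12−1 = 11
i=5: 11 = 10 + 1 (b=10); 10→11: 11 + 1 = 12; 12−1 = 11

ω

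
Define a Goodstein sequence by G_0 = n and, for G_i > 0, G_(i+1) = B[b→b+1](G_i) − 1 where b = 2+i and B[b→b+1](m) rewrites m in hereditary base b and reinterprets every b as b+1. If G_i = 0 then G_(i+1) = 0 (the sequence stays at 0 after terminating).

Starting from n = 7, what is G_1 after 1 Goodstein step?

30

(0) 7|_2 = 2^2 + 2 + 1 ↦ 3^3 + 3 + 1|_3 = 31 ⇒ 30
(1) 30|_3 = 3^3 + 3 ↦ 4^4 + 4|_4 = 260 ⇒ 259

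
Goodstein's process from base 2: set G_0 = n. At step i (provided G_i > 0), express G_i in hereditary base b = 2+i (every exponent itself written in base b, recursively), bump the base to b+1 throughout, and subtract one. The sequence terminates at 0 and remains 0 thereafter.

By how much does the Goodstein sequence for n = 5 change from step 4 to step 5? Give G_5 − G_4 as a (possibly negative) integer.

422

5 —HB2→ 2^2 + 1 —bump→ 3^3 + 1 = 28 —(−1)→ 27
27 —HB3→ 3^3 —bump→ 4^4 = 256 —(−1)→ 255
255 —HB4→ 3·4^3 + 3·4^2 + 3·4 + 3 —bump→ 3·5^3 + 3·5^2 + 3·5 + 3 = 468 —(−1)→ 467
467 —HB5→ 3·5^3 + 3·5^2 + 3·5 + 2 —bump→ 3·6^3 + 3·6^2 + 3·6 + 2 = 776 —(−1)→ 775
775 —HB6→ 3·6^3 + 3·6^2 + 3·6 + 1 —bump→ 3·7^3 + 3·7^2 + 3·7 + 1 = 1198 —(−1)→ 1197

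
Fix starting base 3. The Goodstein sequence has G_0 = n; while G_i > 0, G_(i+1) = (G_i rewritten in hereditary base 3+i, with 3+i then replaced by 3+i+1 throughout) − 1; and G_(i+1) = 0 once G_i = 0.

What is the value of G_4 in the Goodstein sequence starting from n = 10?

G_0 = 10. HB_3(10) = 3^2 + 1. Bump = 17. G_1 = 16.
G_1 = 16. HB_4(16) = 4^2. Bump = 25. G_2 = 24.
G_2 = 24. HB_5(24) = 4·5 + 4. Bump = 28. G_3 = 27.
G_3 = 27. HB_6(27) = 4·6 + 3. Bump = 31. G_4 = 30.
G_4 = 30. HB_7(30) = 4·7 + 2. Bump = 34. G_5 = 33.

30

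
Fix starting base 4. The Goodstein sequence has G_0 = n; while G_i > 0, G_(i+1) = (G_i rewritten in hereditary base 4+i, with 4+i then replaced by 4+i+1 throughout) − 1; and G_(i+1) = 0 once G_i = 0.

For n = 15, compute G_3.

21

i=0: 15 = 3·4 + 3 (b=4); 4→5: 3·5 + 3 = 18; 18−1 = 17
i=1: 17 = 3·5 + 2 (b=5); 5→6: 3·6 + 2 = 20; 20−1 = 19
i=2: 19 = 3·6 + 1 (b=6); 6→7: 3·7 + 1 = 22; 22−1 = 21
i=3: 21 = 3·7 (b=7); 7→8: 3·8 = 24; 24−1 = 23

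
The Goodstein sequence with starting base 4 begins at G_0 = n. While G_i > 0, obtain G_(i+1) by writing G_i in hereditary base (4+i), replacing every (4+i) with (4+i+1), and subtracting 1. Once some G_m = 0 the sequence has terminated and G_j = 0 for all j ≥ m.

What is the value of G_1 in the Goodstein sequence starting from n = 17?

G_0=17  [base 4] 4^2 + 1  →[4↦5]→  5^2 + 1 = 26  −1 ⇒ G_1=25
G_1=25  [base 5] 5^2  →[5↦6]→  6^2 = 36  −1 ⇒ G_2=35

25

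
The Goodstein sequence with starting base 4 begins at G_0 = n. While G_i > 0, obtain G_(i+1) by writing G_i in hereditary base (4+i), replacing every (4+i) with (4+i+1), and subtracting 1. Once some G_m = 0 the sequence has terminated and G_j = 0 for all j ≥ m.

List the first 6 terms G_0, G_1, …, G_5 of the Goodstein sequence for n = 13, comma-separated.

13, 15, 17, 18, 19, 20

i=0: 13 = 3·4 + 1 (b=4); 4→5: 3·5 + 1 = 16; 16−1 = 15
i=1: 15 = 3·5 (b=5); 5→6: 3·6 = 18; 18−1 = 17
i=2: 17 = 2·6 + 5 (b=6); 6→7: 2·7 + 5 = 19; 19−1 = 18
i=3: 18 = 2·7 + 4 (b=7); 7→8: 2·8 + 4 = 20; 20−1 = 19
i=4: 19 = 2·8 + 3 (b=8); 8→9: 2·9 + 3 = 21; 21−1 = 20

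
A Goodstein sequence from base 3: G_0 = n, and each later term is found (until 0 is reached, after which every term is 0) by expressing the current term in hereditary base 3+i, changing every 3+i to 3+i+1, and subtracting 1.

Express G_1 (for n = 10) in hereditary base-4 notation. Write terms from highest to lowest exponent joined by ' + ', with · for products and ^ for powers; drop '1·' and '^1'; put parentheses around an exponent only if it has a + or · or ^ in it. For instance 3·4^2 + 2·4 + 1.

G_0=10  [base 3] 3^2 + 1  →[3↦4]→  4^2 + 1 = 17  −1 ⇒ G_1=16
G_1=16  [base 4] 4^2  →[4↦5]→  5^2 = 25  −1 ⇒ G_2=24

4^2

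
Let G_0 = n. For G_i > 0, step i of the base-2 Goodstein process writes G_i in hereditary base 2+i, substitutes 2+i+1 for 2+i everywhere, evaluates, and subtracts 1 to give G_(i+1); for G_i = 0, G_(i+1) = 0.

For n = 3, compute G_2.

(0) 3|_2 = 2 + 1 ↦ 3 + 1|_3 = 4 ⇒ 3
(1) 3|_3 = 3 ↦ 4|_4 = 4 ⇒ 3
(2) 3|_4 = 3 ↦ 3|_5 = 3 ⇒ 2

3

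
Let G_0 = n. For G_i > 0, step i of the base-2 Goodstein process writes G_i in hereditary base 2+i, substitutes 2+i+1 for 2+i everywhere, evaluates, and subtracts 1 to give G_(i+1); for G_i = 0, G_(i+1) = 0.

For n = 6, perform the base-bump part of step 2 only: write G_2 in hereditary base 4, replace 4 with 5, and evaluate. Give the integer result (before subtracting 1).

3126

i=0: 6 = 2^2 + 2 (b=2); 2→3: 3^3 + 3 = 30; 30−1 = 29
i=1: 29 = 3^3 + 2 (b=3); 3→4: 4^4 + 2 = 258; 258−1 = 257
i=2: 257 = 4^4 + 1 (b=4); 4→5: 5^5 + 1 = 3126; 3126−1 = 3125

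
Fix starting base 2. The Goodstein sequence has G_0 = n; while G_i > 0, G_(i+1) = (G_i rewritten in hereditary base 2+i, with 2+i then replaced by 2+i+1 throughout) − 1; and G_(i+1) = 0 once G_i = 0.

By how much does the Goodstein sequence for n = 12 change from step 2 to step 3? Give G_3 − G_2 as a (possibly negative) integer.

G_0 = 12. HB_2(12) = 2^(2 + 1) + 2^2. Bump = 108. G_1 = 107.
G_1 = 107. HB_3(107) = 3^(3 + 1) + 2·3^2 + 2·3 + 2. Bump = 1066. G_2 = 1065.
G_2 = 1065. HB_4(1065) = 4^(4 + 1) + 2·4^2 + 2·4 + 1. Bump = 15686. G_3 = 15685.

14620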